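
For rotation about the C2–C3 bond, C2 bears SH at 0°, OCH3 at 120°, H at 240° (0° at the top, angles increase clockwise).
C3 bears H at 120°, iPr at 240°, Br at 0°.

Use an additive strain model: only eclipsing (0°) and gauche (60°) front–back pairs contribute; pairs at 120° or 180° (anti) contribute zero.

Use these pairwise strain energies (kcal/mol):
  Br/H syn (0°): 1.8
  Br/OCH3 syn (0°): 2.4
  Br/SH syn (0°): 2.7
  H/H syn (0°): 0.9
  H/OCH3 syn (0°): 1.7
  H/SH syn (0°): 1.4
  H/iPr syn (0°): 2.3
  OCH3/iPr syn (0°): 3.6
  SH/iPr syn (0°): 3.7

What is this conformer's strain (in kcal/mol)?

This conformer (eclipsed): SH(0°)/Br(0°) eclipsed 2.7; OCH3(120°)/H(120°) eclipsed 1.7; H(240°)/iPr(240°) eclipsed 2.3 → 6.7 kcal/mol.

6.7 kcal/mol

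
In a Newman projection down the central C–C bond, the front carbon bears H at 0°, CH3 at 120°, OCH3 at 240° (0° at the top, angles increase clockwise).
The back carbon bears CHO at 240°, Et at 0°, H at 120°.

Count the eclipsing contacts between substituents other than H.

Non-H eclipsing pairs: OCH3(240°)/CHO(240°) — 1 interaction.

1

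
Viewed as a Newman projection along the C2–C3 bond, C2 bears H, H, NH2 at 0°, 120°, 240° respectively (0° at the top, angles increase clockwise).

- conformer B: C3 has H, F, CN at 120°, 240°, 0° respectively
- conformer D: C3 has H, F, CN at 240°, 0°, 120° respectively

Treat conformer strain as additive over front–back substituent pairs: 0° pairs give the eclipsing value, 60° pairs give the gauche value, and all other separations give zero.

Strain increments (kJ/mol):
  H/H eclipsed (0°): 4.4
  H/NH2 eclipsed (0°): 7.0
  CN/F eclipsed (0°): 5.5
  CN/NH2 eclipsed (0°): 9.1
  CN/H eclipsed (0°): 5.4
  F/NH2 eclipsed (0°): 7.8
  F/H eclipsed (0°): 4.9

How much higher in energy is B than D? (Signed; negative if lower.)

B is eclipsed. H at 0° is eclipsed with CN at 0° (5.4); H at 120° is eclipsed with H at 120° (4.4); NH2 at 240° is eclipsed with F at 240° (7.8). Total 17.6 kJ/mol.
D is eclipsed. H at 0° is eclipsed with F at 0° (4.9); H at 120° is eclipsed with CN at 120° (5.4); NH2 at 240° is eclipsed with H at 240° (7.0). Total 17.3 kJ/mol.
E(B) − E(D) = 17.6 − 17.3 = +0.3 kJ/mol.

+0.3 kJ/mol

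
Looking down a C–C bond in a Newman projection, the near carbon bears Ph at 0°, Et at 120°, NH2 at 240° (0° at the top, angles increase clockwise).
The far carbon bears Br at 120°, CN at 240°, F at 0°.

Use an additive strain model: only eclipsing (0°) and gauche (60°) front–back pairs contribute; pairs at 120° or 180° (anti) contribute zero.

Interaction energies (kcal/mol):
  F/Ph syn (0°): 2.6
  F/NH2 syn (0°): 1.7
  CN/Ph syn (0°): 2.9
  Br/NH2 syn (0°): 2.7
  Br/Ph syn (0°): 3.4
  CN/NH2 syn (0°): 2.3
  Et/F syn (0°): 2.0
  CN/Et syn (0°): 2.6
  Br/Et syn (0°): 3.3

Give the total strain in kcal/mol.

This conformer (eclipsed): Ph(0°)/F(0°) eclipsed 2.6; Et(120°)/Br(120°) eclipsed 3.3; NH2(240°)/CN(240°) eclipsed 2.3 → 8.2 kcal/mol.

8.2 kcal/mol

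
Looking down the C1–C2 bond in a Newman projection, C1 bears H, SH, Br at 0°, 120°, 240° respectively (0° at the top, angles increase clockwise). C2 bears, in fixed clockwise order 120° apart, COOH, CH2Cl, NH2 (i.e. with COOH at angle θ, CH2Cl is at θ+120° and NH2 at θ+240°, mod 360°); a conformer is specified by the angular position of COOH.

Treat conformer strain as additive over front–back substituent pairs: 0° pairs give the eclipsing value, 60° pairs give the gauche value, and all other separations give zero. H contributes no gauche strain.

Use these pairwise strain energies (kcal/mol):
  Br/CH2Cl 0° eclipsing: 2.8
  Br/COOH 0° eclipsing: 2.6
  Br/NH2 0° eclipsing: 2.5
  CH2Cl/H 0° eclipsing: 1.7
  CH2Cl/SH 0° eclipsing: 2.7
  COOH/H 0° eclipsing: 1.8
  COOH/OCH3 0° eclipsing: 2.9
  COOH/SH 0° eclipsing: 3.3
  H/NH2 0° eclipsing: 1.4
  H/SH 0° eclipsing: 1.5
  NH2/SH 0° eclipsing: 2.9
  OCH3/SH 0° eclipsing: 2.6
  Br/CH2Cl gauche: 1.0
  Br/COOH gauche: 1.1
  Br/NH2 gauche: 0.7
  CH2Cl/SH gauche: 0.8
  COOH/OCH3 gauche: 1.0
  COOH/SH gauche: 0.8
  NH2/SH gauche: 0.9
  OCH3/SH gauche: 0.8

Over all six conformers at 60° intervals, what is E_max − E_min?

4.2 kcal/mol

COOH at 0° (eclipsed): H–COOH eclipsed, SH–CH2Cl eclipsed, Br–NH2 eclipsed; 1.8 + 2.7 + 2.5 = 7.0 kcal/mol.
COOH at 60° (staggered): SH–COOH gauche, SH–CH2Cl gauche, Br–CH2Cl gauche, Br–NH2 gauche; 0.8 + 0.8 + 1.0 + 0.7 = 3.3 kcal/mol.
COOH at 120° (eclipsed): H–NH2 eclipsed, SH–COOH eclipsed, Br–CH2Cl eclipsed; 1.4 + 3.3 + 2.8 = 7.5 kcal/mol.
COOH at 180° (staggered): SH–COOH gauche, SH–NH2 gauche, Br–COOH gauche, Br–CH2Cl gauche; 0.8 + 0.9 + 1.1 + 1.0 = 3.8 kcal/mol.
COOH at 240° (eclipsed): H–CH2Cl eclipsed, SH–NH2 eclipsed, Br–COOH eclipsed; 1.7 + 2.9 + 2.6 = 7.2 kcal/mol.
COOH at 300° (staggered): SH–CH2Cl gauche, SH–NH2 gauche, Br–COOH gauche, Br–NH2 gauche; 0.8 + 0.9 + 1.1 + 0.7 = 3.5 kcal/mol.
Max at 120° (7.5 kcal/mol), min at 60° (3.3 kcal/mol); barrier = 4.2 kcal/mol.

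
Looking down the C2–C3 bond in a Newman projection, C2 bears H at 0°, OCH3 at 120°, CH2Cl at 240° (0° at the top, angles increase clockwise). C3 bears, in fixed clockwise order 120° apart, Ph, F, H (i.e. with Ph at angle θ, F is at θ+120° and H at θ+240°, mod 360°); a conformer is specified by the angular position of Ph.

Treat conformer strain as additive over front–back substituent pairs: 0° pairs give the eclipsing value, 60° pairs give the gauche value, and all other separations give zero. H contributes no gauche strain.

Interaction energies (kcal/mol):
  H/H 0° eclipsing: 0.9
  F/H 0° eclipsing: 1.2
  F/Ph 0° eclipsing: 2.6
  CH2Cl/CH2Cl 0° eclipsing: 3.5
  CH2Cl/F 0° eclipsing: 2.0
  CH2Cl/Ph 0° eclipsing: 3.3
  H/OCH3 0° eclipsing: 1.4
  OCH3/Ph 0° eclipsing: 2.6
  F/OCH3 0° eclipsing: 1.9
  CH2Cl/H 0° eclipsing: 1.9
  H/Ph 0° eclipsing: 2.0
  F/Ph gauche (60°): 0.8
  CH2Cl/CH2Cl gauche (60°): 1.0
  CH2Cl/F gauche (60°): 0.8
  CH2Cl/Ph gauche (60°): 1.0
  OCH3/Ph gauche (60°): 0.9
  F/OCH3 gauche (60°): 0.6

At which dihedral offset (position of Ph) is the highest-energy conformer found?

Ph at 0° (eclipsed): H(0°)/Ph(0°) eclipsed 2.0; OCH3(120°)/F(120°) eclipsed 1.9; CH2Cl(240°)/H(240°) eclipsed 1.9 → 5.8 kcal/mol.
Ph at 60° (staggered): OCH3(120°)/Ph(60°) gauche 0.9; OCH3(120°)/F(180°) gauche 0.6; CH2Cl(240°)/F(180°) gauche 0.8 → 2.3 kcal/mol.
Ph at 120° (eclipsed): H(0°)/H(0°) eclipsed 0.9; OCH3(120°)/Ph(120°) eclipsed 2.6; CH2Cl(240°)/F(240°) eclipsed 2.0 → 5.5 kcal/mol.
Ph at 180° (staggered): OCH3(120°)/Ph(180°) gauche 0.9; CH2Cl(240°)/Ph(180°) gauche 1.0; CH2Cl(240°)/F(300°) gauche 0.8 → 2.7 kcal/mol.
Ph at 240° (eclipsed): H(0°)/F(0°) eclipsed 1.2; OCH3(120°)/H(120°) eclipsed 1.4; CH2Cl(240°)/Ph(240°) eclipsed 3.3 → 5.9 kcal/mol.
Ph at 300° (staggered): OCH3(120°)/F(60°) gauche 0.6; CH2Cl(240°)/Ph(300°) gauche 1.0 → 1.6 kcal/mol.
The maximum (5.9 kcal/mol) occurs with Ph at 240°.

240°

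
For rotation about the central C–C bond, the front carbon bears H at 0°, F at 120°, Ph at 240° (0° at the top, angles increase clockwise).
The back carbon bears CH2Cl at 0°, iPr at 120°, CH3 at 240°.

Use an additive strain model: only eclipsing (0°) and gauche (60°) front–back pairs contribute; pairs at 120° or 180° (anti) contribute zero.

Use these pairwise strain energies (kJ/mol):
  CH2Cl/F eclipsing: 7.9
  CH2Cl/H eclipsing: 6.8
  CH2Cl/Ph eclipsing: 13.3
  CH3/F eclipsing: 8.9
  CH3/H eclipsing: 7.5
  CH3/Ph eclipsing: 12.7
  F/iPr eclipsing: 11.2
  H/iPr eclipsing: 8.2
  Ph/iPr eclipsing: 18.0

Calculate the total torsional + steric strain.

30.7 kJ/mol

This conformer (eclipsed): H(0°)/CH2Cl(0°) eclipsed 6.8; F(120°)/iPr(120°) eclipsed 11.2; Ph(240°)/CH3(240°) eclipsed 12.7 → 30.7 kJ/mol.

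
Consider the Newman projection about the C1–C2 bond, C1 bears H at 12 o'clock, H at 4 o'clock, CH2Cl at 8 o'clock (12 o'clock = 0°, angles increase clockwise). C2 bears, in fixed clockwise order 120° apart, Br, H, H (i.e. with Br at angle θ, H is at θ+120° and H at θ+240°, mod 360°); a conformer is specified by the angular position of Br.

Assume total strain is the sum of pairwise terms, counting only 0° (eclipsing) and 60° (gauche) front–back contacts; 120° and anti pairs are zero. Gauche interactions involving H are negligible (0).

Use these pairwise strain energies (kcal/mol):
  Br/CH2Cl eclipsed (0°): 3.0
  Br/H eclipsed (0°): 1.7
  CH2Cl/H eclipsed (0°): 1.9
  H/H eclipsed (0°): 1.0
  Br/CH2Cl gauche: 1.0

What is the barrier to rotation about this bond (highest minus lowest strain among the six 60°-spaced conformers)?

5.0 kcal/mol

Br at 0° (eclipsed): H(0°)/Br(0°) eclipsed 1.7; H(120°)/H(120°) eclipsed 1.0; CH2Cl(240°)/H(240°) eclipsed 1.9 → 4.6 kcal/mol.
Br at 60° (staggered): no non-H gauche contacts → 0.0 kcal/mol.
Br at 120° (eclipsed): H(0°)/H(0°) eclipsed 1.0; H(120°)/Br(120°) eclipsed 1.7; CH2Cl(240°)/H(240°) eclipsed 1.9 → 4.6 kcal/mol.
Br at 180° (staggered): CH2Cl(240°)/Br(180°) gauche 1.0 → 1.0 kcal/mol.
Br at 240° (eclipsed): H(0°)/H(0°) eclipsed 1.0; H(120°)/H(120°) eclipsed 1.0; CH2Cl(240°)/Br(240°) eclipsed 3.0 → 5.0 kcal/mol.
Br at 300° (staggered): CH2Cl(240°)/Br(300°) gauche 1.0 → 1.0 kcal/mol.
Max at 240° (5.0 kcal/mol), min at 60° (0.0 kcal/mol); barrier = 5.0 kcal/mol.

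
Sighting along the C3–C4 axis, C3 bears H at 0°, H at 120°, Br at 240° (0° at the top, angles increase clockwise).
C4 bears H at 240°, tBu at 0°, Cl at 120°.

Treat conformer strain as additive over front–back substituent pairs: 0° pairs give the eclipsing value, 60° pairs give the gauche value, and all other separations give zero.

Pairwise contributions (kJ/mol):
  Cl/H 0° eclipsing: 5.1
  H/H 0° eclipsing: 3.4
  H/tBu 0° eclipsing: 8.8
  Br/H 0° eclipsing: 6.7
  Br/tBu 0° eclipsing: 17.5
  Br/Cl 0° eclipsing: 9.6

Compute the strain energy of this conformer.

20.6 kJ/mol

This conformer (eclipsed): H(0°)/tBu(0°) eclipsed 8.8; H(120°)/Cl(120°) eclipsed 5.1; Br(240°)/H(240°) eclipsed 6.7 → 20.6 kJ/mol.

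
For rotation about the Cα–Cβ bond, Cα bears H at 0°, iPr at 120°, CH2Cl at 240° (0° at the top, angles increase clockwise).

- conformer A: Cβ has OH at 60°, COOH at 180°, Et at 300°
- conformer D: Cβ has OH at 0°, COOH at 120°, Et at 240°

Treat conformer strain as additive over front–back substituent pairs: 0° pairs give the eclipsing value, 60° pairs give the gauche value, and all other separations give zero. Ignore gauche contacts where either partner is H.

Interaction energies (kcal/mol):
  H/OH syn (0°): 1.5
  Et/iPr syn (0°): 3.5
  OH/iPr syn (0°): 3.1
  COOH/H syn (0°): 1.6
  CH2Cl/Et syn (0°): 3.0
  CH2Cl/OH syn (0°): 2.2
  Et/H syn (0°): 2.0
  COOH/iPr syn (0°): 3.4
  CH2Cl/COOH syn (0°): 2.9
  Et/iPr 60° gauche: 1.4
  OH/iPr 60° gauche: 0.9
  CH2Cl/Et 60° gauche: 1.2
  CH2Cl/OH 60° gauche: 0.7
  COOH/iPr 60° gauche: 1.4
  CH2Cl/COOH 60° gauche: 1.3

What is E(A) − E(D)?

A (staggered): iPr(120°)/OH(60°) gauche 0.9; iPr(120°)/COOH(180°) gauche 1.4; CH2Cl(240°)/COOH(180°) gauche 1.3; CH2Cl(240°)/Et(300°) gauche 1.2 → 4.8 kcal/mol.
D (eclipsed): H(0°)/OH(0°) eclipsed 1.5; iPr(120°)/COOH(120°) eclipsed 3.4; CH2Cl(240°)/Et(240°) eclipsed 3.0 → 7.9 kcal/mol.
E(A) − E(D) = 4.8 − 7.9 = -3.1 kcal/mol.

-3.1 kcal/mol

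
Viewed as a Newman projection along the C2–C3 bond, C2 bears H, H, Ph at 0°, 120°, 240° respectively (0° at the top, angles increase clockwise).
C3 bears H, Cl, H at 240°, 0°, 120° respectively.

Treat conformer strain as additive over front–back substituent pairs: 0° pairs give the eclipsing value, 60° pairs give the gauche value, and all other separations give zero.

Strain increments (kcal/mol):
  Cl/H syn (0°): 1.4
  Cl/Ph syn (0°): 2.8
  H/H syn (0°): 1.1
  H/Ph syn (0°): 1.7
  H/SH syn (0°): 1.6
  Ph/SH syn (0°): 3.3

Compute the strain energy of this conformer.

4.2 kcal/mol

This conformer (eclipsed): H(0°)/Cl(0°) eclipsed 1.4; H(120°)/H(120°) eclipsed 1.1; Ph(240°)/H(240°) eclipsed 1.7 → 4.2 kcal/mol.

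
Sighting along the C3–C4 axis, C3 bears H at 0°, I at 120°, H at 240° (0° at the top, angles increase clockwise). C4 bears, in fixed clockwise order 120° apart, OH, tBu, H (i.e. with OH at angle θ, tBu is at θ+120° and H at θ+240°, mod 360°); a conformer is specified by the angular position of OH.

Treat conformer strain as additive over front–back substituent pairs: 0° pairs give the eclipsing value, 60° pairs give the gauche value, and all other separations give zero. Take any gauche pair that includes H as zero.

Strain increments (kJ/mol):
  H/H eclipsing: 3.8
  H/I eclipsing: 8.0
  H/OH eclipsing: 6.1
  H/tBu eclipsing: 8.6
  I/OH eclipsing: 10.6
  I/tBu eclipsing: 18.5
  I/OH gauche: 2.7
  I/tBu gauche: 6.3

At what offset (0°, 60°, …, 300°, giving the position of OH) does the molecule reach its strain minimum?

OH at 0° (eclipsed): H–OH eclipsed, I–tBu eclipsed, H–H eclipsed; 6.1 + 18.5 + 3.8 = 28.4 kJ/mol.
OH at 60° (staggered): I–OH gauche, I–tBu gauche; 2.7 + 6.3 = 9.0 kJ/mol.
OH at 120° (eclipsed): H–H eclipsed, I–OH eclipsed, H–tBu eclipsed; 3.8 + 10.6 + 8.6 = 23.0 kJ/mol.
OH at 180° (staggered): I–OH gauche; 2.7 = 2.7 kJ/mol.
OH at 240° (eclipsed): H–tBu eclipsed, I–H eclipsed, H–OH eclipsed; 8.6 + 8.0 + 6.1 = 22.7 kJ/mol.
OH at 300° (staggered): I–tBu gauche; 6.3 = 6.3 kJ/mol.
The minimum (2.7 kJ/mol) occurs with OH at 180°.

180°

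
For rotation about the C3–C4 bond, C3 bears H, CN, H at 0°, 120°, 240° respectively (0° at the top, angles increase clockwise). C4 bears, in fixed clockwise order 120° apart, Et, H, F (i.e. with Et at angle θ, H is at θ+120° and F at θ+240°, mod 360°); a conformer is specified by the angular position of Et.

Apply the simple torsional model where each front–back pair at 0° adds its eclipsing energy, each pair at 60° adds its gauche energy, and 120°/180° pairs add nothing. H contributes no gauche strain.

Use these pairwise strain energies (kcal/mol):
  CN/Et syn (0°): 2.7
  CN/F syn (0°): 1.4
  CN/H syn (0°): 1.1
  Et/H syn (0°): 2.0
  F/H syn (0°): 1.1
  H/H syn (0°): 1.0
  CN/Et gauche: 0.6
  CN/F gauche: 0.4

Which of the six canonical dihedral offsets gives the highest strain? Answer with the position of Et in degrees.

Et at 0° (eclipsed): H–Et eclipsed, CN–H eclipsed, H–F eclipsed; 2.0 + 1.1 + 1.1 = 4.2 kcal/mol.
Et at 60° (staggered): CN–Et gauche; 0.6 = 0.6 kcal/mol.
Et at 120° (eclipsed): H–F eclipsed, CN–Et eclipsed, H–H eclipsed; 1.1 + 2.7 + 1.0 = 4.8 kcal/mol.
Et at 180° (staggered): CN–Et gauche, CN–F gauche; 0.6 + 0.4 = 1.0 kcal/mol.
Et at 240° (eclipsed): H–H eclipsed, CN–F eclipsed, H–Et eclipsed; 1.0 + 1.4 + 2.0 = 4.4 kcal/mol.
Et at 300° (staggered): CN–F gauche; 0.4 = 0.4 kcal/mol.
The maximum (4.8 kcal/mol) occurs with Et at 120°.

120°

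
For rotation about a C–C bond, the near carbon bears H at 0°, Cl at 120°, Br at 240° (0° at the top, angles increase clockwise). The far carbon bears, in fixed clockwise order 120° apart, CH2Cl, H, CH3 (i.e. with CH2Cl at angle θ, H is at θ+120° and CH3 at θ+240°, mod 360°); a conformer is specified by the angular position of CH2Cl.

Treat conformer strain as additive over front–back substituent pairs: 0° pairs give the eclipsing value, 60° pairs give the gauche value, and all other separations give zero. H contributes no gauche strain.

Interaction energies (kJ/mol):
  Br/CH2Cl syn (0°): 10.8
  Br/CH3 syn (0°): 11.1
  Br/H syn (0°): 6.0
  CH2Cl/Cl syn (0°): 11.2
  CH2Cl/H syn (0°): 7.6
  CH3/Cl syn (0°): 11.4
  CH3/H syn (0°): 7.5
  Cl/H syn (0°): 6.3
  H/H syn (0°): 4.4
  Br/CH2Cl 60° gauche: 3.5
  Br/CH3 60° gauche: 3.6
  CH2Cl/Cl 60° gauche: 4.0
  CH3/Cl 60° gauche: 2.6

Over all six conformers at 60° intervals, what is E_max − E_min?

CH2Cl at 0° (eclipsed): H(0°)/CH2Cl(0°) eclipsed 7.6; Cl(120°)/H(120°) eclipsed 6.3; Br(240°)/CH3(240°) eclipsed 11.1 → 25.0 kJ/mol.
CH2Cl at 60° (staggered): Cl(120°)/CH2Cl(60°) gauche 4.0; Br(240°)/CH3(300°) gauche 3.6 → 7.6 kJ/mol.
CH2Cl at 120° (eclipsed): H(0°)/CH3(0°) eclipsed 7.5; Cl(120°)/CH2Cl(120°) eclipsed 11.2; Br(240°)/H(240°) eclipsed 6.0 → 24.7 kJ/mol.
CH2Cl at 180° (staggered): Cl(120°)/CH2Cl(180°) gauche 4.0; Cl(120°)/CH3(60°) gauche 2.6; Br(240°)/CH2Cl(180°) gauche 3.5 → 10.1 kJ/mol.
CH2Cl at 240° (eclipsed): H(0°)/H(0°) eclipsed 4.4; Cl(120°)/CH3(120°) eclipsed 11.4; Br(240°)/CH2Cl(240°) eclipsed 10.8 → 26.6 kJ/mol.
CH2Cl at 300° (staggered): Cl(120°)/CH3(180°) gauche 2.6; Br(240°)/CH2Cl(300°) gauche 3.5; Br(240°)/CH3(180°) gauche 3.6 → 9.7 kJ/mol.
Max at 240° (26.6 kJ/mol), min at 60° (7.6 kJ/mol); barrier = 19.0 kJ/mol.

19.0 kJ/mol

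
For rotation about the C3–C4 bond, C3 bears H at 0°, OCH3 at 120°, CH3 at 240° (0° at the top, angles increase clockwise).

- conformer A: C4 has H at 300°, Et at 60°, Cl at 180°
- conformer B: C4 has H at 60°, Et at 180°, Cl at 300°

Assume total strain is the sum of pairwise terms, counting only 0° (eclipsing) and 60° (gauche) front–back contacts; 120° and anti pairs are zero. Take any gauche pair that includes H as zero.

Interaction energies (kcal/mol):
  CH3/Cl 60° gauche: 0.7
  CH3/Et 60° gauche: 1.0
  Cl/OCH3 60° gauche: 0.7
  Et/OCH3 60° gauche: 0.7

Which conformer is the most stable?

A

A is staggered. OCH3 at 120° is gauche with Et at 60° (0.7); OCH3 at 120° is gauche with Cl at 180° (0.7); CH3 at 240° is gauche with Cl at 180° (0.7). Total 2.1 kcal/mol.
B is staggered. OCH3 at 120° is gauche with Et at 180° (0.7); CH3 at 240° is gauche with Et at 180° (1.0); CH3 at 240° is gauche with Cl at 300° (0.7). Total 2.4 kcal/mol.
A has the lowest total (2.1 kcal/mol).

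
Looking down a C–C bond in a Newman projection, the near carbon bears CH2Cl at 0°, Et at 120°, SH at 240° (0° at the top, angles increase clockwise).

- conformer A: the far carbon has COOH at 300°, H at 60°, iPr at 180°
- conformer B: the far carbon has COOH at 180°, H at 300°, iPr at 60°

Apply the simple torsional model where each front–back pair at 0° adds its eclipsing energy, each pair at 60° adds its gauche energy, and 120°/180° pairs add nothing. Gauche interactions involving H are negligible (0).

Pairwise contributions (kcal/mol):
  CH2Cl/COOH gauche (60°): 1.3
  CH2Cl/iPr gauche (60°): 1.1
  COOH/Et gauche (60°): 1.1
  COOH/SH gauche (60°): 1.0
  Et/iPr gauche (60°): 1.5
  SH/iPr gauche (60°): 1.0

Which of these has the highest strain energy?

A

A (staggered): CH2Cl(0°)/COOH(300°) gauche 1.3; Et(120°)/iPr(180°) gauche 1.5; SH(240°)/COOH(300°) gauche 1.0; SH(240°)/iPr(180°) gauche 1.0 → 4.8 kcal/mol.
B (staggered): CH2Cl(0°)/iPr(60°) gauche 1.1; Et(120°)/COOH(180°) gauche 1.1; Et(120°)/iPr(60°) gauche 1.5; SH(240°)/COOH(180°) gauche 1.0 → 4.7 kcal/mol.
A has the highest total (4.8 kcal/mol).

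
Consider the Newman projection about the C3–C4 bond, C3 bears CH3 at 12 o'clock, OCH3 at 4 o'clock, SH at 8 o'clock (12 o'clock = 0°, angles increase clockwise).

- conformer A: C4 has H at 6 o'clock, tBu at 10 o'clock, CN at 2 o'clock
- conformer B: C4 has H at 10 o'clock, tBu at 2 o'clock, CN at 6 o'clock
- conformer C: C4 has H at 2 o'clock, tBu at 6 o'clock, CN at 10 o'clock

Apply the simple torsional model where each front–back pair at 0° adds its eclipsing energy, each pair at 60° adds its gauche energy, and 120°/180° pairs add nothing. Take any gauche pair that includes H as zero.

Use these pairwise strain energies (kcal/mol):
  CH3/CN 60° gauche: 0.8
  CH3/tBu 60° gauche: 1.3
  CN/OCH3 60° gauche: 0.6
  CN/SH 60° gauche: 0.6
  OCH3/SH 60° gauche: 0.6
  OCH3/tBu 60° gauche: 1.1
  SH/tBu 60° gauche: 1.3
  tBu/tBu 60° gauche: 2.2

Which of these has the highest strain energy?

A (staggered): CH3(0°)/tBu(300°) gauche 1.3; CH3(0°)/CN(60°) gauche 0.8; OCH3(120°)/CN(60°) gauche 0.6; SH(240°)/tBu(300°) gauche 1.3 → 4.0 kcal/mol.
B (staggered): CH3(0°)/tBu(60°) gauche 1.3; OCH3(120°)/tBu(60°) gauche 1.1; OCH3(120°)/CN(180°) gauche 0.6; SH(240°)/CN(180°) gauche 0.6 → 3.6 kcal/mol.
C (staggered): CH3(0°)/CN(300°) gauche 0.8; OCH3(120°)/tBu(180°) gauche 1.1; SH(240°)/tBu(180°) gauche 1.3; SH(240°)/CN(300°) gauche 0.6 → 3.8 kcal/mol.
A has the highest total (4.0 kcal/mol).

A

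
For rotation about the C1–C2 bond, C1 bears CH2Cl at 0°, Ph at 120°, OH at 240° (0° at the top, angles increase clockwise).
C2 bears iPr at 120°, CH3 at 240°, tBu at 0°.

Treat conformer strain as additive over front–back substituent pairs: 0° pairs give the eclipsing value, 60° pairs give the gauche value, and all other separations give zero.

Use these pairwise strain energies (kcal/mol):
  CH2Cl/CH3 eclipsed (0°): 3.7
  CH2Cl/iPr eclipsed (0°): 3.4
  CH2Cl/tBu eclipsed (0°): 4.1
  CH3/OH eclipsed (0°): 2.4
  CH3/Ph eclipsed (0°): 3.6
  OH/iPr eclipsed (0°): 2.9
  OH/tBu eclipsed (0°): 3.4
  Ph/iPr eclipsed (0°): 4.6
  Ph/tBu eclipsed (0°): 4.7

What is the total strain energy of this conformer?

11.1 kcal/mol

This conformer is eclipsed. CH2Cl at 0° is eclipsed with tBu at 0° (4.1); Ph at 120° is eclipsed with iPr at 120° (4.6); OH at 240° is eclipsed with CH3 at 240° (2.4). Total 11.1 kcal/mol.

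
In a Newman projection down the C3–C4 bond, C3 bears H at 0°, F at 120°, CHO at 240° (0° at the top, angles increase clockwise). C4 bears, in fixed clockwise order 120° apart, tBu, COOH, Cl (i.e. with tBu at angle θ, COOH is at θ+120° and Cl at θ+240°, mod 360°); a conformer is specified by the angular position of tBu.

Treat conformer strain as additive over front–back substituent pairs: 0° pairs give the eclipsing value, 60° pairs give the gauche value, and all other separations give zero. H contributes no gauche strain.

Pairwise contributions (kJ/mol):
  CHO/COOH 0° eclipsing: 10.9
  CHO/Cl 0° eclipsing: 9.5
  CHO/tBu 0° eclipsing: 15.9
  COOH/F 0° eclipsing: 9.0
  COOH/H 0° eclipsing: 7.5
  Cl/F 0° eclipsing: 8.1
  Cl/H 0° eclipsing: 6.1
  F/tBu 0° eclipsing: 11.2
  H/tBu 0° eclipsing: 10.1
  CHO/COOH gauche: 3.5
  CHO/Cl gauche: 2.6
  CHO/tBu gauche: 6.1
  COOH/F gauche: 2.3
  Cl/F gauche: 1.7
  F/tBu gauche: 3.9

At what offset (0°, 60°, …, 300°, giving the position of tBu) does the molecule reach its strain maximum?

tBu at 0° (eclipsed): H–tBu eclipsed, F–COOH eclipsed, CHO–Cl eclipsed; 10.1 + 9.0 + 9.5 = 28.6 kJ/mol.
tBu at 60° (staggered): F–tBu gauche, F–COOH gauche, CHO–COOH gauche, CHO–Cl gauche; 3.9 + 2.3 + 3.5 + 2.6 = 12.3 kJ/mol.
tBu at 120° (eclipsed): H–Cl eclipsed, F–tBu eclipsed, CHO–COOH eclipsed; 6.1 + 11.2 + 10.9 = 28.2 kJ/mol.
tBu at 180° (staggered): F–tBu gauche, F–Cl gauche, CHO–tBu gauche, CHO–COOH gauche; 3.9 + 1.7 + 6.1 + 3.5 = 15.2 kJ/mol.
tBu at 240° (eclipsed): H–COOH eclipsed, F–Cl eclipsed, CHO–tBu eclipsed; 7.5 + 8.1 + 15.9 = 31.5 kJ/mol.
tBu at 300° (staggered): F–COOH gauche, F–Cl gauche, CHO–tBu gauche, CHO–Cl gauche; 2.3 + 1.7 + 6.1 + 2.6 = 12.7 kJ/mol.
The maximum (31.5 kJ/mol) occurs with tBu at 240°.

240°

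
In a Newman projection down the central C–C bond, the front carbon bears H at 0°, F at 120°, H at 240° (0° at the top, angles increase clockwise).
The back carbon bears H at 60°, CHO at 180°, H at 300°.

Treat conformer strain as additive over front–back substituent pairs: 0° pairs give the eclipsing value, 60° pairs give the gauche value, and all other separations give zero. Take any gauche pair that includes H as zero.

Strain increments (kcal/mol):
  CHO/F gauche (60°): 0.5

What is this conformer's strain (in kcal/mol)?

0.5 kcal/mol

This conformer (staggered): F–CHO gauche; 0.5 = 0.5 kcal/mol.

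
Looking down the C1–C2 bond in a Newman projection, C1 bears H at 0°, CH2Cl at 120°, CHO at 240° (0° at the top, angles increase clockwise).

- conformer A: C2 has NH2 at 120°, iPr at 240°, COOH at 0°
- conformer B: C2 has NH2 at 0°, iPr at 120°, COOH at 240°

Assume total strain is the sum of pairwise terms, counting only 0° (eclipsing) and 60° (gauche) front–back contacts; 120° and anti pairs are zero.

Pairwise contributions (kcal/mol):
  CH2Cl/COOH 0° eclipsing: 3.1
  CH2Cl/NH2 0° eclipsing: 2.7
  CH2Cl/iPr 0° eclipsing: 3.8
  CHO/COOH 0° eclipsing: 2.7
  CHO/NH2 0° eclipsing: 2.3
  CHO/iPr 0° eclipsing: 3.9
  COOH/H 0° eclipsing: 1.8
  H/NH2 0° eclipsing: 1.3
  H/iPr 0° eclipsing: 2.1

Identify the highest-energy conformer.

A (eclipsed): H(0°)/COOH(0°) eclipsed 1.8; CH2Cl(120°)/NH2(120°) eclipsed 2.7; CHO(240°)/iPr(240°) eclipsed 3.9 → 8.4 kcal/mol.
B (eclipsed): H(0°)/NH2(0°) eclipsed 1.3; CH2Cl(120°)/iPr(120°) eclipsed 3.8; CHO(240°)/COOH(240°) eclipsed 2.7 → 7.8 kcal/mol.
A has the highest total (8.4 kcal/mol).

A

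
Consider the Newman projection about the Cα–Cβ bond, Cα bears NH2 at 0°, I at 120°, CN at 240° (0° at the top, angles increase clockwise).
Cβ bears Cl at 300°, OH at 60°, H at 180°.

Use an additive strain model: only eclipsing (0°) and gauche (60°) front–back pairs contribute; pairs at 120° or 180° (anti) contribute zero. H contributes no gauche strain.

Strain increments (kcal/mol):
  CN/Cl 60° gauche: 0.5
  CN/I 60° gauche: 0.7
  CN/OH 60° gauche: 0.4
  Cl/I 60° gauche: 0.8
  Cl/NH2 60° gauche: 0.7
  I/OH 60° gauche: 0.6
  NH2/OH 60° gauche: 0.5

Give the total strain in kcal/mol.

2.3 kcal/mol

This conformer (staggered): NH2(0°)/Cl(300°) gauche 0.7; NH2(0°)/OH(60°) gauche 0.5; I(120°)/OH(60°) gauche 0.6; CN(240°)/Cl(300°) gauche 0.5 → 2.3 kcal/mol.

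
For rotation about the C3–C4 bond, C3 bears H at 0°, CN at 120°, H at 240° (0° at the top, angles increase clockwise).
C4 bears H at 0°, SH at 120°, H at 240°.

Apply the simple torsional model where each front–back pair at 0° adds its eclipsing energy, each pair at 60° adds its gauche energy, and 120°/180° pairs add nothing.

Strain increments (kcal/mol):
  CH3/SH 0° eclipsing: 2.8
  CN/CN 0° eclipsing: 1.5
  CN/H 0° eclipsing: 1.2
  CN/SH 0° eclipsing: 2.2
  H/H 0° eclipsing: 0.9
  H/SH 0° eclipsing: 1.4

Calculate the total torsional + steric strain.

4.0 kcal/mol

This conformer (eclipsed): H–H eclipsed, CN–SH eclipsed, H–H eclipsed; 0.9 + 2.2 + 0.9 = 4.0 kcal/mol.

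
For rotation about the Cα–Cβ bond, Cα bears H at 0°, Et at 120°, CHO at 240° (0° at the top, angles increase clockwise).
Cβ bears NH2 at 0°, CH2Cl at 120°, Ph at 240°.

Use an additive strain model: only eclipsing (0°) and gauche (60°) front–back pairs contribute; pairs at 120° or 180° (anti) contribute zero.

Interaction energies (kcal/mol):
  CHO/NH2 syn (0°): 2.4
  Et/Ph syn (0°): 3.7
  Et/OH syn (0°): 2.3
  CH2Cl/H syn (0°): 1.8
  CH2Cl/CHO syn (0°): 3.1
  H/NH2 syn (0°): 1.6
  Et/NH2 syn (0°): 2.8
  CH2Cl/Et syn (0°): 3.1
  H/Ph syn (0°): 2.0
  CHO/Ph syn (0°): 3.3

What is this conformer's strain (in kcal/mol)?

This conformer (eclipsed): H–NH2 eclipsed, Et–CH2Cl eclipsed, CHO–Ph eclipsed; 1.6 + 3.1 + 3.3 = 8.0 kcal/mol.

8.0 kcal/mol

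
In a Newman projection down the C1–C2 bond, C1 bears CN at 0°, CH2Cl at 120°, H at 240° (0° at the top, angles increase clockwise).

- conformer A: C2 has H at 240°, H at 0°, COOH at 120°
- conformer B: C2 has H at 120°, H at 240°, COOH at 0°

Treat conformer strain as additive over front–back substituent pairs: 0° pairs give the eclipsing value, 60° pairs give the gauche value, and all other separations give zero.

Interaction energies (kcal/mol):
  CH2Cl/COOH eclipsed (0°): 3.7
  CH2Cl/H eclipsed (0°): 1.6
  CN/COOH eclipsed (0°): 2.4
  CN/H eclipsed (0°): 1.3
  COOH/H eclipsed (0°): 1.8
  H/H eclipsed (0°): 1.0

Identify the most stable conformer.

A (eclipsed): CN–H eclipsed, CH2Cl–COOH eclipsed, H–H eclipsed; 1.3 + 3.7 + 1.0 = 6.0 kcal/mol.
B (eclipsed): CN–COOH eclipsed, CH2Cl–H eclipsed, H–H eclipsed; 2.4 + 1.6 + 1.0 = 5.0 kcal/mol.
B has the lowest total (5.0 kcal/mol).

B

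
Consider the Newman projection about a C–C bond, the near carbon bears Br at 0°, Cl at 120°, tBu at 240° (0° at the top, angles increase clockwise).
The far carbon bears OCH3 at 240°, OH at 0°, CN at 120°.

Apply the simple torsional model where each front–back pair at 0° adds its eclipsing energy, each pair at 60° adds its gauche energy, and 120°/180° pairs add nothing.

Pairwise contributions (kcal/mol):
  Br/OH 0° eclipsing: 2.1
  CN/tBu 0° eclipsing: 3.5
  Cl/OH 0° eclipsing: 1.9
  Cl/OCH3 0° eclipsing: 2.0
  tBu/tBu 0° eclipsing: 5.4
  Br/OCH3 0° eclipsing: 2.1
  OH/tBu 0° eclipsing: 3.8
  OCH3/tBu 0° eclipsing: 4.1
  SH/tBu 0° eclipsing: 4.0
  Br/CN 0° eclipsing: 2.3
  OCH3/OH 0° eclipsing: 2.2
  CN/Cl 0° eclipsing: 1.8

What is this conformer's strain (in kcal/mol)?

This conformer is eclipsed. Br at 0° is eclipsed with OH at 0° (2.1); Cl at 120° is eclipsed with CN at 120° (1.8); tBu at 240° is eclipsed with OCH3 at 240° (4.1). Total 8.0 kcal/mol.

8.0 kcal/mol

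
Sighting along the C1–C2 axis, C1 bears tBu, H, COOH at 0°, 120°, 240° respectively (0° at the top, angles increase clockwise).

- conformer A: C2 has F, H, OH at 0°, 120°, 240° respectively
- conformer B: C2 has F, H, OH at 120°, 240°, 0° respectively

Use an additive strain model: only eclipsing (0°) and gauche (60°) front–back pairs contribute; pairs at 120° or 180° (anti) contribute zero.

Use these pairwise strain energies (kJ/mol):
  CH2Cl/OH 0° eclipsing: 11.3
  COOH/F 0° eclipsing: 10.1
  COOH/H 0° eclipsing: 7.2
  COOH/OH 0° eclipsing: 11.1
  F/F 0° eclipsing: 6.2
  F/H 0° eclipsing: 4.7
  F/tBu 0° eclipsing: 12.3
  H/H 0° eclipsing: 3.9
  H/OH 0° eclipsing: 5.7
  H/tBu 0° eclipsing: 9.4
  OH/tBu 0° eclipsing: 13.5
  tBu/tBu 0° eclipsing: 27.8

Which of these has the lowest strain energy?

B

A is eclipsed. tBu at 0° is eclipsed with F at 0° (12.3); H at 120° is eclipsed with H at 120° (3.9); COOH at 240° is eclipsed with OH at 240° (11.1). Total 27.3 kJ/mol.
B is eclipsed. tBu at 0° is eclipsed with OH at 0° (13.5); H at 120° is eclipsed with F at 120° (4.7); COOH at 240° is eclipsed with H at 240° (7.2). Total 25.4 kJ/mol.
B has the lowest total (25.4 kJ/mol).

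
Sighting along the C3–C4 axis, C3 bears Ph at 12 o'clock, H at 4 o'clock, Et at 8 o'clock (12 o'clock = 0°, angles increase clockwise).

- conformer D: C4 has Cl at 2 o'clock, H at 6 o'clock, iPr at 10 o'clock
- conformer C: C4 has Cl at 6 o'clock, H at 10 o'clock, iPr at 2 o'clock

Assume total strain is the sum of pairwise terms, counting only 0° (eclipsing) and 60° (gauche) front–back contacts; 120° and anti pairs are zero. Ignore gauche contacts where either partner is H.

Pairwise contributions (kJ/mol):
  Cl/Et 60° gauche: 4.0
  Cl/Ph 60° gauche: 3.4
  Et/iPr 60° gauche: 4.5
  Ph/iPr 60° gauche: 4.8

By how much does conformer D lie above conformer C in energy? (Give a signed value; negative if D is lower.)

+3.9 kJ/mol

D is staggered. Ph at 0° is gauche with Cl at 60° (3.4); Ph at 0° is gauche with iPr at 300° (4.8); Et at 240° is gauche with iPr at 300° (4.5). Total 12.7 kJ/mol.
C is staggered. Ph at 0° is gauche with iPr at 60° (4.8); Et at 240° is gauche with Cl at 180° (4.0). Total 8.8 kJ/mol.
E(D) − E(C) = 12.7 − 8.8 = +3.9 kJ/mol.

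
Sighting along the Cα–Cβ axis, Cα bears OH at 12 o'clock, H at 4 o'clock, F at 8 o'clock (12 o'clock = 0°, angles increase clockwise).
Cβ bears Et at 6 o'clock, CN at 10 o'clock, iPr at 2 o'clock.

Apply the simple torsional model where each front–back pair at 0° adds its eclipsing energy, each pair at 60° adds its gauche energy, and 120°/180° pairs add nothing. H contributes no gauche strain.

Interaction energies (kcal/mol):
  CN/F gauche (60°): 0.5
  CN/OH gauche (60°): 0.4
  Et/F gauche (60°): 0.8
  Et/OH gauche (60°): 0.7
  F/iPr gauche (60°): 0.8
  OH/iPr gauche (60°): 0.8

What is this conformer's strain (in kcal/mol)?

This conformer (staggered): OH(0°)/CN(300°) gauche 0.4; OH(0°)/iPr(60°) gauche 0.8; F(240°)/Et(180°) gauche 0.8; F(240°)/CN(300°) gauche 0.5 → 2.5 kcal/mol.

2.5 kcal/mol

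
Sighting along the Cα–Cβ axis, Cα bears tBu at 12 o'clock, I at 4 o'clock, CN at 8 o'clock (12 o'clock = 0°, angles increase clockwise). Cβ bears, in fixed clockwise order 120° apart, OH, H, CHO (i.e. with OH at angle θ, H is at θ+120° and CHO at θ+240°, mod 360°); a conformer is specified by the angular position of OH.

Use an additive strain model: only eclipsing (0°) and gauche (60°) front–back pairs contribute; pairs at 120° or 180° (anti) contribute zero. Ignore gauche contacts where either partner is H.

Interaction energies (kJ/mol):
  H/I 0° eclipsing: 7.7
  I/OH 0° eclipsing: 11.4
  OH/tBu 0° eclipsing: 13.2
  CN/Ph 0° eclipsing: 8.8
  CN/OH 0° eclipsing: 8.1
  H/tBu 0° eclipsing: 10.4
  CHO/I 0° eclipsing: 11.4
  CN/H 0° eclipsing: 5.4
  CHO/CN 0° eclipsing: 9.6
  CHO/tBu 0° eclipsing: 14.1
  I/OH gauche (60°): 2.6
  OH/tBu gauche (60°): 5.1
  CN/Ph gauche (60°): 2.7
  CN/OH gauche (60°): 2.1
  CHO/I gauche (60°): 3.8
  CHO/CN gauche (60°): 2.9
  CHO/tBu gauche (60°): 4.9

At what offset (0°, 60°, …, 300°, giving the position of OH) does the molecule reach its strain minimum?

180°

OH at 0° (eclipsed): tBu(0°)/OH(0°) eclipsed 13.2; I(120°)/H(120°) eclipsed 7.7; CN(240°)/CHO(240°) eclipsed 9.6 → 30.5 kJ/mol.
OH at 60° (staggered): tBu(0°)/OH(60°) gauche 5.1; tBu(0°)/CHO(300°) gauche 4.9; I(120°)/OH(60°) gauche 2.6; CN(240°)/CHO(300°) gauche 2.9 → 15.5 kJ/mol.
OH at 120° (eclipsed): tBu(0°)/CHO(0°) eclipsed 14.1; I(120°)/OH(120°) eclipsed 11.4; CN(240°)/H(240°) eclipsed 5.4 → 30.9 kJ/mol.
OH at 180° (staggered): tBu(0°)/CHO(60°) gauche 4.9; I(120°)/OH(180°) gauche 2.6; I(120°)/CHO(60°) gauche 3.8; CN(240°)/OH(180°) gauche 2.1 → 13.4 kJ/mol.
OH at 240° (eclipsed): tBu(0°)/H(0°) eclipsed 10.4; I(120°)/CHO(120°) eclipsed 11.4; CN(240°)/OH(240°) eclipsed 8.1 → 29.9 kJ/mol.
OH at 300° (staggered): tBu(0°)/OH(300°) gauche 5.1; I(120°)/CHO(180°) gauche 3.8; CN(240°)/OH(300°) gauche 2.1; CN(240°)/CHO(180°) gauche 2.9 → 13.9 kJ/mol.
The minimum (13.4 kJ/mol) occurs with OH at 180°.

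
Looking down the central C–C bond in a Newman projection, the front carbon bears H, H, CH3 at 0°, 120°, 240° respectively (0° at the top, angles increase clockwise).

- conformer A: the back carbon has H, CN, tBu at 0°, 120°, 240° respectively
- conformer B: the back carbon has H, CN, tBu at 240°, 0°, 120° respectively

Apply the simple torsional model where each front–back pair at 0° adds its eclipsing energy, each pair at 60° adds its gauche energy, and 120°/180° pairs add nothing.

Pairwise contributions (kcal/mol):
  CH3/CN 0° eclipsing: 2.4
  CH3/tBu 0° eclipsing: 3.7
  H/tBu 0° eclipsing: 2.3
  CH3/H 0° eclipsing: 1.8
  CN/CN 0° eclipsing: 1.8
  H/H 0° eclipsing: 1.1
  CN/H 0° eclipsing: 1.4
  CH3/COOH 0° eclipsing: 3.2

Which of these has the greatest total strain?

A

A (eclipsed): H–H eclipsed, H–CN eclipsed, CH3–tBu eclipsed; 1.1 + 1.4 + 3.7 = 6.2 kcal/mol.
B (eclipsed): H–CN eclipsed, H–tBu eclipsed, CH3–H eclipsed; 1.4 + 2.3 + 1.8 = 5.5 kcal/mol.
A has the highest total (6.2 kcal/mol).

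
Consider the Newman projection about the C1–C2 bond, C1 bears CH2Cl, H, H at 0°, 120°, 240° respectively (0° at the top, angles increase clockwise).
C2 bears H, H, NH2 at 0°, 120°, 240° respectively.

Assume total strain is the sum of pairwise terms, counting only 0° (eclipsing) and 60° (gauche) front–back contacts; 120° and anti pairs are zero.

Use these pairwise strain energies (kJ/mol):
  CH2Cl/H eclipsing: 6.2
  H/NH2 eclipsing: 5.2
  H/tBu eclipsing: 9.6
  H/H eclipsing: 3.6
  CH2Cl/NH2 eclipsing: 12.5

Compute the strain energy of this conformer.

This conformer (eclipsed): CH2Cl(0°)/H(0°) eclipsed 6.2; H(120°)/H(120°) eclipsed 3.6; H(240°)/NH2(240°) eclipsed 5.2 → 15.0 kJ/mol.

15.0 kJ/mol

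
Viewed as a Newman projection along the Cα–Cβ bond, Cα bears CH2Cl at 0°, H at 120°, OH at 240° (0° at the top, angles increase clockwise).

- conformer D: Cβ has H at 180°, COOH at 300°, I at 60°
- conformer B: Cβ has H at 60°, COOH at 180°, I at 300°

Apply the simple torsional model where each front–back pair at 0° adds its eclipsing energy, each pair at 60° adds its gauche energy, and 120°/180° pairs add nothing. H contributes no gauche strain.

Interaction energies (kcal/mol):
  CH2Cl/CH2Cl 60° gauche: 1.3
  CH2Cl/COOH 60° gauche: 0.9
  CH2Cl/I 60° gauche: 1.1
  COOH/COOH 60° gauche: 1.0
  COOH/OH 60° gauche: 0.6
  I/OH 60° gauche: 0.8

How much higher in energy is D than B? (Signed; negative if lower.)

+0.1 kcal/mol

D (staggered): CH2Cl–COOH gauche, CH2Cl–I gauche, OH–COOH gauche; 0.9 + 1.1 + 0.6 = 2.6 kcal/mol.
B (staggered): CH2Cl–I gauche, OH–COOH gauche, OH–I gauche; 1.1 + 0.6 + 0.8 = 2.5 kcal/mol.
E(D) − E(B) = 2.6 − 2.5 = +0.1 kcal/mol.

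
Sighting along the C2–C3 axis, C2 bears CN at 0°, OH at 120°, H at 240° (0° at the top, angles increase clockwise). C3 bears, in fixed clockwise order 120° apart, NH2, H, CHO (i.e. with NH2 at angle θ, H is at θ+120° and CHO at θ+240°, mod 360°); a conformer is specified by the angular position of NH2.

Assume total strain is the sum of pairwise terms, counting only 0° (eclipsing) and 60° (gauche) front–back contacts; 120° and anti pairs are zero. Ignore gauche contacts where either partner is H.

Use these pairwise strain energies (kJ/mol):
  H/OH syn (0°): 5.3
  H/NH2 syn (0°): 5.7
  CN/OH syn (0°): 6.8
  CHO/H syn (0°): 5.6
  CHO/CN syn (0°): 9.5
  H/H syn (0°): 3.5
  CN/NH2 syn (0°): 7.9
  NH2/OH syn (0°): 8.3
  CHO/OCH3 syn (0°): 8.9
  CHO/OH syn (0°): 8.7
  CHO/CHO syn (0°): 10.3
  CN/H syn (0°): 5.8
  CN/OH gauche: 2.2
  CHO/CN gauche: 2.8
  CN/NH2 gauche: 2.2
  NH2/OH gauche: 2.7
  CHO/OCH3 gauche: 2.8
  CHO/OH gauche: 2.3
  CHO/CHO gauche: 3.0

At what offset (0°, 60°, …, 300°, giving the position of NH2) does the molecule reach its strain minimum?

300°

NH2 at 0° (eclipsed): CN(0°)/NH2(0°) eclipsed 7.9; OH(120°)/H(120°) eclipsed 5.3; H(240°)/CHO(240°) eclipsed 5.6 → 18.8 kJ/mol.
NH2 at 60° (staggered): CN(0°)/NH2(60°) gauche 2.2; CN(0°)/CHO(300°) gauche 2.8; OH(120°)/NH2(60°) gauche 2.7 → 7.7 kJ/mol.
NH2 at 120° (eclipsed): CN(0°)/CHO(0°) eclipsed 9.5; OH(120°)/NH2(120°) eclipsed 8.3; H(240°)/H(240°) eclipsed 3.5 → 21.3 kJ/mol.
NH2 at 180° (staggered): CN(0°)/CHO(60°) gauche 2.8; OH(120°)/NH2(180°) gauche 2.7; OH(120°)/CHO(60°) gauche 2.3 → 7.8 kJ/mol.
NH2 at 240° (eclipsed): CN(0°)/H(0°) eclipsed 5.8; OH(120°)/CHO(120°) eclipsed 8.7; H(240°)/NH2(240°) eclipsed 5.7 → 20.2 kJ/mol.
NH2 at 300° (staggered): CN(0°)/NH2(300°) gauche 2.2; OH(120°)/CHO(180°) gauche 2.3 → 4.5 kJ/mol.
The minimum (4.5 kJ/mol) occurs with NH2 at 300°.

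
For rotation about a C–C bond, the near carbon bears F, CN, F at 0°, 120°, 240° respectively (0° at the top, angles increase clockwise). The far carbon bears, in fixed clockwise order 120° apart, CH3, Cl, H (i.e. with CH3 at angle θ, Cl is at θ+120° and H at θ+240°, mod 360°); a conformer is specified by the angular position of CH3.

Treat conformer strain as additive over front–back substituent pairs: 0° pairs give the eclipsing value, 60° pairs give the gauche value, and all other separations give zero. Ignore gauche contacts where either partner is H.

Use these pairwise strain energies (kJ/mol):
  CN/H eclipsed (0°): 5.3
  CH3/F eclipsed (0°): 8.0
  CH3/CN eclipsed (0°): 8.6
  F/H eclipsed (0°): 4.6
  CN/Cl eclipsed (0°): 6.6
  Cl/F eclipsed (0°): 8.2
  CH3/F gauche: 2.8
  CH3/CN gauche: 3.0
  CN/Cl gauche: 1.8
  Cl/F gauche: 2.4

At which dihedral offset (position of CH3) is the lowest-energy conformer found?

300°

CH3 at 0° (eclipsed): F(0°)/CH3(0°) eclipsed 8.0; CN(120°)/Cl(120°) eclipsed 6.6; F(240°)/H(240°) eclipsed 4.6 → 19.2 kJ/mol.
CH3 at 60° (staggered): F(0°)/CH3(60°) gauche 2.8; CN(120°)/CH3(60°) gauche 3.0; CN(120°)/Cl(180°) gauche 1.8; F(240°)/Cl(180°) gauche 2.4 → 10.0 kJ/mol.
CH3 at 120° (eclipsed): F(0°)/H(0°) eclipsed 4.6; CN(120°)/CH3(120°) eclipsed 8.6; F(240°)/Cl(240°) eclipsed 8.2 → 21.4 kJ/mol.
CH3 at 180° (staggered): F(0°)/Cl(300°) gauche 2.4; CN(120°)/CH3(180°) gauche 3.0; F(240°)/CH3(180°) gauche 2.8; F(240°)/Cl(300°) gauche 2.4 → 10.6 kJ/mol.
CH3 at 240° (eclipsed): F(0°)/Cl(0°) eclipsed 8.2; CN(120°)/H(120°) eclipsed 5.3; F(240°)/CH3(240°) eclipsed 8.0 → 21.5 kJ/mol.
CH3 at 300° (staggered): F(0°)/CH3(300°) gauche 2.8; F(0°)/Cl(60°) gauche 2.4; CN(120°)/Cl(60°) gauche 1.8; F(240°)/CH3(300°) gauche 2.8 → 9.8 kJ/mol.
The minimum (9.8 kJ/mol) occurs with CH3 at 300°.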